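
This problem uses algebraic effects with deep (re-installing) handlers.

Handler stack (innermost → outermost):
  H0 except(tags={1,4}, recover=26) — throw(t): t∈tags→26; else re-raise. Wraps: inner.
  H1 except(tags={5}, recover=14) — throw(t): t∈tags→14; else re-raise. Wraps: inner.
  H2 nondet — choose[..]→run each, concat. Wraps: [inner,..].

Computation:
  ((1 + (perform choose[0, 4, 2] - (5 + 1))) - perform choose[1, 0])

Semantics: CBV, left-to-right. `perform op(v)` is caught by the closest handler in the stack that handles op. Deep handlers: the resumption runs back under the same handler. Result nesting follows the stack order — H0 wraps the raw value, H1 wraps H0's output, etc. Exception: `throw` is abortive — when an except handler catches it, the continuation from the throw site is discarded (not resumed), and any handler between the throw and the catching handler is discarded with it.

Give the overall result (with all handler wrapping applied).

Answer: [-6, -5, -2, -1, -4, -3]

Evaluation trace:
choose[0, 4, 2] @ H2
  branch[0] choose=0:
    choose[1, 0] @ H2
      branch[0] choose=1:
        H0 returns -6
        H1 returns -6
        H2 returns [-6]
      branch[1] choose=0:
        H0 returns -5
        H1 returns -5
        H2 returns [-5]
  branch[1] choose=4:
    choose[1, 0] @ H2
      branch[0] choose=1:
        H0 returns -2
        H1 returns -2
        H2 returns [-2]
      branch[1] choose=0:
        H0 returns -1
        H1 returns -1
        H2 returns [-1]
  branch[2] choose=2:
    choose[1, 0] @ H2
      branch[0] choose=1:
        H0 returns -4
        H1 returns -4
        H2 returns [-4]
      branch[1] choose=0:
        H0 returns -3
        H1 returns -3
        H2 returns [-3]
= [-6, -5, -2, -1, -4, -3]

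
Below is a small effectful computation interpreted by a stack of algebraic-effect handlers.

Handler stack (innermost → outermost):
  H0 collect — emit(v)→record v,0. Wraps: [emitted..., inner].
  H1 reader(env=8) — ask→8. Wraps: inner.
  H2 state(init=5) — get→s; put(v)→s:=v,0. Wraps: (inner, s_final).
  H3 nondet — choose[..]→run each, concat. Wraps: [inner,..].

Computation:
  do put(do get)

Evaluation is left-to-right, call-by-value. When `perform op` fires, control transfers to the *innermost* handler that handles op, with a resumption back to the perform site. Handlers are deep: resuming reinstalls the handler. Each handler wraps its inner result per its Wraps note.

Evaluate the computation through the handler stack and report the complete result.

Answer: [([0], 5)]

Evaluation trace:
get @ H2 ⇒ 5
put(5) @ H2 ⇒ s:=5
H0 returns [0]
H1 returns [0]
H2 returns ([0], 5)
H3 returns [([0], 5)]
= [([0], 5)]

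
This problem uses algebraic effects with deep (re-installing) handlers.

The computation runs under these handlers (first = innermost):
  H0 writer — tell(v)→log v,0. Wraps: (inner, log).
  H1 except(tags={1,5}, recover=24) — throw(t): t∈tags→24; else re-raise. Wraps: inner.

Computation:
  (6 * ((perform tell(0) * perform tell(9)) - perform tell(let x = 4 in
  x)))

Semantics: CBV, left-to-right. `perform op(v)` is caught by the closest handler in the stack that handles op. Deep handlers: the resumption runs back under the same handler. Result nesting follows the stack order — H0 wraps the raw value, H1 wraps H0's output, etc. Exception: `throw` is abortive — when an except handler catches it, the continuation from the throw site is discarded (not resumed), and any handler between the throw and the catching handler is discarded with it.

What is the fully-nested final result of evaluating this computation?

Evaluation trace:
tell(0) @ H0 ⇒ log+=0
tell(9) @ H0 ⇒ log+=9
tell(4) @ H0 ⇒ log+=4
H0 returns (0, (0, 9, 4))
H1 returns (0, (0, 9, 4))
= (0, (0, 9, 4))

Answer: (0, (0, 9, 4))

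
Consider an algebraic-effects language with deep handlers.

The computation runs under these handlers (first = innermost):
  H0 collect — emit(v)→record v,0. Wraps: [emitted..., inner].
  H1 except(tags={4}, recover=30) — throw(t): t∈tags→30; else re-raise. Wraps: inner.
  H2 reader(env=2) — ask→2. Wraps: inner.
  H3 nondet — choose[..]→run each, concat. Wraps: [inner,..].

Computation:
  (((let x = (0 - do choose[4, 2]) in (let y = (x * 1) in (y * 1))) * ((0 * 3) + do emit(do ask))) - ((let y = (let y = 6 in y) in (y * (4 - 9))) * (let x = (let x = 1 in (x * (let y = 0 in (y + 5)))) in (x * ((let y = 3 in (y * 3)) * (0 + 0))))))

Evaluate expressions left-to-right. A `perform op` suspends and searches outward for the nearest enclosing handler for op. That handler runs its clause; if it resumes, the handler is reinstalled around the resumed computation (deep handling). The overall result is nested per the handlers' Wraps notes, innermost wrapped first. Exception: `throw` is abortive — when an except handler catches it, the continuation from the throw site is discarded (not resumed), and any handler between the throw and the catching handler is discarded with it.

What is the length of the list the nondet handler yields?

Answer: 2

Step-by-step:
choose[4, 2] @ H3
  branch[0] choose=4:
    ask @ H2 ⇒ 2
    emit(2) @ H0 ⇒ out+=2
    H0 returns [2, 0]
    H1 returns [2, 0]
    H2 returns [2, 0]
    H3 returns [[2, 0]]
  branch[1] choose=2:
    ask @ H2 ⇒ 2
    emit(2) @ H0 ⇒ out+=2
    H0 returns [2, 0]
    H1 returns [2, 0]
    H2 returns [2, 0]
    H3 returns [[2, 0]]
= [[2, 0], [2, 0]]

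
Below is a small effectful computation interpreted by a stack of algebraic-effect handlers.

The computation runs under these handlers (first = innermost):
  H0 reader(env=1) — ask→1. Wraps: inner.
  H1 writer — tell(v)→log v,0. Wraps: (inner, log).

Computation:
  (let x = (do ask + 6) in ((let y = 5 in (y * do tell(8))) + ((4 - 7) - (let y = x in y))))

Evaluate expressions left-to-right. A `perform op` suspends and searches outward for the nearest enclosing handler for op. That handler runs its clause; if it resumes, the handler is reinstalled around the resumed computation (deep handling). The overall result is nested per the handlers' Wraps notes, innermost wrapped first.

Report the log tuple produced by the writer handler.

Answer: (8)

Step-by-step:
ask @ H0 ⇒ 1
tell(8) @ H1 ⇒ log+=8
H0 returns -10
H1 returns (-10, (8))
= (-10, (8))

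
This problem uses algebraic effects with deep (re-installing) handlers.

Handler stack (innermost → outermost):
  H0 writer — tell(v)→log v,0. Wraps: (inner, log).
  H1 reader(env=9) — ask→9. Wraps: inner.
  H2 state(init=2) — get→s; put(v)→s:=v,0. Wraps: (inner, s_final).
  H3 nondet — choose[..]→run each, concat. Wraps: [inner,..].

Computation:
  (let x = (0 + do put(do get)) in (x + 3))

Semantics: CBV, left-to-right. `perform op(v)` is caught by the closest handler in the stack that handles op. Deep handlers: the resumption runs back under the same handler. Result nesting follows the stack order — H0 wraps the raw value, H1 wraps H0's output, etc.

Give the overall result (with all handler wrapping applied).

Answer: [((3, ()), 2)]

Working:
get @ H2 ⇒ 2
put(2) @ H2 ⇒ s:=2
H0 returns (3, ())
H1 returns (3, ())
H2 returns ((3, ()), 2)
H3 returns [((3, ()), 2)]
= [((3, ()), 2)]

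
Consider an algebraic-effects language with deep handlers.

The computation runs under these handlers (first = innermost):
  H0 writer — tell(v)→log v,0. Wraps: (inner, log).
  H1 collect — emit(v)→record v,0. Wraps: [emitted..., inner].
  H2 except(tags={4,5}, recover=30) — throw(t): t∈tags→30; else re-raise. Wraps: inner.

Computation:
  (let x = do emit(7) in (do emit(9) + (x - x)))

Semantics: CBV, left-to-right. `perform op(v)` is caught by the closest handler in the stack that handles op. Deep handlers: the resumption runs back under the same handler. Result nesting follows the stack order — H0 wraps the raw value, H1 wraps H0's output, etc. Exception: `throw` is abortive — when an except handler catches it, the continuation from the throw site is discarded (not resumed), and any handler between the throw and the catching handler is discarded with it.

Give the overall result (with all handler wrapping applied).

Evaluation trace:
emit(7) @ H1 ⇒ out+=7
emit(9) @ H1 ⇒ out+=9
H0 returns (0, ())
H1 returns [7, 9, (0, ())]
H2 returns [7, 9, (0, ())]
= [7, 9, (0, ())]

Answer: [7, 9, (0, ())]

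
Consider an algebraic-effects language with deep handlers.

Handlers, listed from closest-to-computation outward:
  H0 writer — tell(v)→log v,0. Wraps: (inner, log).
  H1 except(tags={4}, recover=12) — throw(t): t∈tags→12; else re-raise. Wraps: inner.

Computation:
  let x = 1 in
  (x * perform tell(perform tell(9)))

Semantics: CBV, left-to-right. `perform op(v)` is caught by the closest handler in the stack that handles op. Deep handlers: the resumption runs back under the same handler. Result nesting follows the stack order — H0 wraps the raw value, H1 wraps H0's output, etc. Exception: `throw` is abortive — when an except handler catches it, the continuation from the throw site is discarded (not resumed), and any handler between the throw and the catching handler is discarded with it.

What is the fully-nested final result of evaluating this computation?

Answer: (0, (9, 0))

Step-by-step:
tell(9) @ H0 ⇒ log+=9
tell(0) @ H0 ⇒ log+=0
H0 returns (0, (9, 0))
H1 returns (0, (9, 0))
= (0, (9, 0))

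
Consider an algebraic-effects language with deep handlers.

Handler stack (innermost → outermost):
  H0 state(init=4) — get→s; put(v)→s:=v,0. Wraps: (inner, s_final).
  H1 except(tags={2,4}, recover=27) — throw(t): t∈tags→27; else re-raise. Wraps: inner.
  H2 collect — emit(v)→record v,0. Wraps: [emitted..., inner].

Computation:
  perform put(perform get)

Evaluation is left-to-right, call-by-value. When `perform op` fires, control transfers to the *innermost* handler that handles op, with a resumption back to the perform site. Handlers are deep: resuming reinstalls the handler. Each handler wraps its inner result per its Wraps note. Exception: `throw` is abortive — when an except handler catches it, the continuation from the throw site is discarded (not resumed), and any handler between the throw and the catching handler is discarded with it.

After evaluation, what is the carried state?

Working:
get @ H0 ⇒ 4
put(4) @ H0 ⇒ s:=4
H0 returns (0, 4)
H1 returns (0, 4)
H2 returns [(0, 4)]
= [(0, 4)]

Answer: 4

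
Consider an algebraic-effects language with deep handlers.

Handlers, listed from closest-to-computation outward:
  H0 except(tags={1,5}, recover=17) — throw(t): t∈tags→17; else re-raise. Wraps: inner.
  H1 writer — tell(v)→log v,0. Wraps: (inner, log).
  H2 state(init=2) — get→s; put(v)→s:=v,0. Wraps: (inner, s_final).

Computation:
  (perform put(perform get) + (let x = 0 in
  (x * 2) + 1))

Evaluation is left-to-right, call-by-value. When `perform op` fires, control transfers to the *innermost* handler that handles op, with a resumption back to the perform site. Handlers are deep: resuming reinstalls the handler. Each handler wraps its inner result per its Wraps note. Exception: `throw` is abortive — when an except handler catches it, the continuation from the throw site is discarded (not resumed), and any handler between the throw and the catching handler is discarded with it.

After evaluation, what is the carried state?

Working:
get @ H2 ⇒ 2
put(2) @ H2 ⇒ s:=2
H0 returns 1
H1 returns (1, ())
H2 returns ((1, ()), 2)
= ((1, ()), 2)

Answer: 2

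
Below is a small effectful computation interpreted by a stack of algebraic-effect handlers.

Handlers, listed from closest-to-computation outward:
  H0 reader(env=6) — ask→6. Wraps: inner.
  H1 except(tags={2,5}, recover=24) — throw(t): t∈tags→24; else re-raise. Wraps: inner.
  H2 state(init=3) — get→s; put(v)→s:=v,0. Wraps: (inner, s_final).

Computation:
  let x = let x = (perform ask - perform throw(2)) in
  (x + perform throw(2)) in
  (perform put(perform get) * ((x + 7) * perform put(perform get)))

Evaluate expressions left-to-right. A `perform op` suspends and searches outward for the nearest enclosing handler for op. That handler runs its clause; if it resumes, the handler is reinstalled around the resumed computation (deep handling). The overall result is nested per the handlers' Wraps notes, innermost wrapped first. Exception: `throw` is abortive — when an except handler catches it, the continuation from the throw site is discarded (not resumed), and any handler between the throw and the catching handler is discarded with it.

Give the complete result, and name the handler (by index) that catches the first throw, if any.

Answer: (24, 3) ; first throw caught by: H1

Evaluation trace:
ask @ H0 ⇒ 6
throw(2) @ H1 caught ⇒ 24
H2 returns (24, 3)
= (24, 3)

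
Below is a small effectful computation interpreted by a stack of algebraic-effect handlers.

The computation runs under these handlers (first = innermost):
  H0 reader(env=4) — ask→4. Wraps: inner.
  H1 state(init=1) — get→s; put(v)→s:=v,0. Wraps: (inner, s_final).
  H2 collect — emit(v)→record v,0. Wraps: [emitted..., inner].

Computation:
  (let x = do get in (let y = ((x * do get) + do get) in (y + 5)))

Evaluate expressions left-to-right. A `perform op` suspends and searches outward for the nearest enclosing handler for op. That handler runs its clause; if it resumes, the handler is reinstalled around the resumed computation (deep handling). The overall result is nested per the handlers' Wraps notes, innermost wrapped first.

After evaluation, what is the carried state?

Answer: 1

Step-by-step:
get @ H1 ⇒ 1
get @ H1 ⇒ 1
get @ H1 ⇒ 1
H0 returns 7
H1 returns (7, 1)
H2 returns [(7, 1)]
= [(7, 1)]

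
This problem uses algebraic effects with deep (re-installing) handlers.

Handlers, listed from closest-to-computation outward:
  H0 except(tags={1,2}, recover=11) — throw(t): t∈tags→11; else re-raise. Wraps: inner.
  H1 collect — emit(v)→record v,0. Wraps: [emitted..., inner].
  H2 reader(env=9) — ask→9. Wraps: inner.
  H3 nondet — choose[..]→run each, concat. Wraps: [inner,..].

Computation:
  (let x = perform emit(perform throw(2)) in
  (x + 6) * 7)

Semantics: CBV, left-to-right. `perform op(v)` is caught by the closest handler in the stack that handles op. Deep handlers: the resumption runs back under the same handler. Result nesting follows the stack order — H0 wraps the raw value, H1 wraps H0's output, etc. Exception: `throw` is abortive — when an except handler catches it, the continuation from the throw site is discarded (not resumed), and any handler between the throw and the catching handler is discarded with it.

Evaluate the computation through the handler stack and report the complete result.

Answer: [[11]]

Working:
throw(2) @ H0 caught ⇒ 11
H1 returns [11]
H2 returns [11]
H3 returns [[11]]
= [[11]]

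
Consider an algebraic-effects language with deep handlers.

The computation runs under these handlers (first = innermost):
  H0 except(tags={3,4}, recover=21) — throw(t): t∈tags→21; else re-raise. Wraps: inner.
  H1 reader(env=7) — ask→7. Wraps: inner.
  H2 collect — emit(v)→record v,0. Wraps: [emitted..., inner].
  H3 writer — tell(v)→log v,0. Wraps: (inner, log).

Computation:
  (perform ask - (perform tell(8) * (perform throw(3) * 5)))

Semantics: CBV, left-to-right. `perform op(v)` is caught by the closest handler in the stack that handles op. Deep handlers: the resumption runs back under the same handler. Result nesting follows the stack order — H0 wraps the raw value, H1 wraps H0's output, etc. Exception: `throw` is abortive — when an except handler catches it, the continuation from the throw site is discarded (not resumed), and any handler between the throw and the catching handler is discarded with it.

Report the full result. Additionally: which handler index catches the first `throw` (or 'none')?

Working:
ask @ H1 ⇒ 7
tell(8) @ H3 ⇒ log+=8
throw(3) @ H0 caught ⇒ 21
H1 returns 21
H2 returns [21]
H3 returns ([21], (8))
= ([21], (8))

Answer: ([21], (8)) ; first throw caught by: H0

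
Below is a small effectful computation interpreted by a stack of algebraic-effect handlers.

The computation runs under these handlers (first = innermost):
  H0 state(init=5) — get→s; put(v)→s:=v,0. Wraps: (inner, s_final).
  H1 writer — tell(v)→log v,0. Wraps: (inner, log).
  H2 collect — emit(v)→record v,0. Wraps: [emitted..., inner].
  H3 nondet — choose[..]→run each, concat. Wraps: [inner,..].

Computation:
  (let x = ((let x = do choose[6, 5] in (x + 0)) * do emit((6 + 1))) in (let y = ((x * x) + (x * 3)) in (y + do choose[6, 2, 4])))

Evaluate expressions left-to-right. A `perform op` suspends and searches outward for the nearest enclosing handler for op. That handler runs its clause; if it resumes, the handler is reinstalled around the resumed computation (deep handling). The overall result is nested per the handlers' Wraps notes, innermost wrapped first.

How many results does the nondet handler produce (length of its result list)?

Answer: 6

Step-by-step:
choose[6, 5] @ H3
  branch[0] choose=6:
    emit(7) @ H2 ⇒ out+=7
    choose[6, 2, 4] @ H3
      branch[0] choose=6:
        H0 returns (6, 5)
        H1 returns ((6, 5), ())
        H2 returns [7, ((6, 5), ())]
        H3 returns [[7, ((6, 5), ())]]
      branch[1] choose=2:
        H0 returns (2, 5)
        H1 returns ((2, 5), ())
        H2 returns [7, ((2, 5), ())]
        H3 returns [[7, ((2, 5), ())]]
      branch[2] choose=4:
        H0 returns (4, 5)
        H1 returns ((4, 5), ())
        H2 returns [7, ((4, 5), ())]
        H3 returns [[7, ((4, 5), ())]]
  branch[1] choose=5:
    emit(7) @ H2 ⇒ out+=7
    choose[6, 2, 4] @ H3
      branch[0] choose=6:
        H0 returns (6, 5)
        H1 returns ((6, 5), ())
        H2 returns [7, ((6, 5), ())]
        H3 returns [[7, ((6, 5), ())]]
      branch[1] choose=2:
        H0 returns (2, 5)
        H1 returns ((2, 5), ())
        H2 returns [7, ((2, 5), ())]
        H3 returns [[7, ((2, 5), ())]]
      branch[2] choose=4:
        H0 returns (4, 5)
        H1 returns ((4, 5), ())
        H2 returns [7, ((4, 5), ())]
        H3 returns [[7, ((4, 5), ())]]
= [[7, ((6, 5), ())], [7, ((2, 5), ())], [7, ((4, 5), ())], [7, ((6, 5), ())], [7, ((2, 5), ())], [7, ((4, 5), ())]]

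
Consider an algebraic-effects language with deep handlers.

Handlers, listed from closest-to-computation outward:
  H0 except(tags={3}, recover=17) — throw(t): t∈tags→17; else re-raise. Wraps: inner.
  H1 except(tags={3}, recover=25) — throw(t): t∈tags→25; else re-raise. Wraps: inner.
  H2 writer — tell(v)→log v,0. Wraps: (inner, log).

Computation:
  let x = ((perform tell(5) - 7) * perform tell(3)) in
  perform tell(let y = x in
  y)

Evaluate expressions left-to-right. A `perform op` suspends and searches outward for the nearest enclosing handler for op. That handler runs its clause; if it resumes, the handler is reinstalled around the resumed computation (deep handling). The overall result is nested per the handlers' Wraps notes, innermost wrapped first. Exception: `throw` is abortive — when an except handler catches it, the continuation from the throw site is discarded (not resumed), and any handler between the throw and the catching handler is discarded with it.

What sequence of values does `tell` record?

Answer: (5, 3, 0)

Evaluation trace:
tell(5) @ H2 ⇒ log+=5
tell(3) @ H2 ⇒ log+=3
tell(0) @ H2 ⇒ log+=0
H0 returns 0
H1 returns 0
H2 returns (0, (5, 3, 0))
= (0, (5, 3, 0))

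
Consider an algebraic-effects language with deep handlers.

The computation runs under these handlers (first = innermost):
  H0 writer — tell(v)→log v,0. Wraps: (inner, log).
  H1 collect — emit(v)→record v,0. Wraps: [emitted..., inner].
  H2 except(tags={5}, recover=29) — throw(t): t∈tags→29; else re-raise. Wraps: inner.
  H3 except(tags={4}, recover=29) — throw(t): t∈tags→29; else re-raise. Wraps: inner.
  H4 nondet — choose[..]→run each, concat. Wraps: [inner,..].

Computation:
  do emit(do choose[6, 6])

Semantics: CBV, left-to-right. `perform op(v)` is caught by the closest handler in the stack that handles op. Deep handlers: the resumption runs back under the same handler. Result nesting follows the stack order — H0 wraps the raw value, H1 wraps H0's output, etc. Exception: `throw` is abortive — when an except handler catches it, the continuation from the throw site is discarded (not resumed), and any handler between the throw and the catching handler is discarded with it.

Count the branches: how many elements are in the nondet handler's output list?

Answer: 2

Step-by-step:
choose[6, 6] @ H4
  branch[0] choose=6:
    emit(6) @ H1 ⇒ out+=6
    H0 returns (0, ())
    H1 returns [6, (0, ())]
    H2 returns [6, (0, ())]
    H3 returns [6, (0, ())]
    H4 returns [[6, (0, ())]]
  branch[1] choose=6:
    emit(6) @ H1 ⇒ out+=6
    H0 returns (0, ())
    H1 returns [6, (0, ())]
    H2 returns [6, (0, ())]
    H3 returns [6, (0, ())]
    H4 returns [[6, (0, ())]]
= [[6, (0, ())], [6, (0, ())]]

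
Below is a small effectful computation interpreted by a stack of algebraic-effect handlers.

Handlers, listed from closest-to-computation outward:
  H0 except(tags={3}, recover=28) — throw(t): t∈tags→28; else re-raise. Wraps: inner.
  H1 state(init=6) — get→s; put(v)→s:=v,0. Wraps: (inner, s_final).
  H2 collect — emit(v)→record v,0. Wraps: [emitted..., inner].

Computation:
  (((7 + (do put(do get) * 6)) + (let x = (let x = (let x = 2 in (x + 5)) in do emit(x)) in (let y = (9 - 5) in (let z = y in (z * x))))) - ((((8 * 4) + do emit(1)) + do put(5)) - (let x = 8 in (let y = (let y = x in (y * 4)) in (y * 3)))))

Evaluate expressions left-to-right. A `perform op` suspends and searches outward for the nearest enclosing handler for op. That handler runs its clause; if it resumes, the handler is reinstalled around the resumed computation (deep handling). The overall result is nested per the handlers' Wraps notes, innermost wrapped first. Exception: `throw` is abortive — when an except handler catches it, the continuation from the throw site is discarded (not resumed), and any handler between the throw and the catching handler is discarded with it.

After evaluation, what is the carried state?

Answer: 5

Step-by-step:
get @ H1 ⇒ 6
put(6) @ H1 ⇒ s:=6
emit(7) @ H2 ⇒ out+=7
emit(1) @ H2 ⇒ out+=1
put(5) @ H1 ⇒ s:=5
H0 returns 71
H1 returns (71, 5)
H2 returns [7, 1, (71, 5)]
= [7, 1, (71, 5)]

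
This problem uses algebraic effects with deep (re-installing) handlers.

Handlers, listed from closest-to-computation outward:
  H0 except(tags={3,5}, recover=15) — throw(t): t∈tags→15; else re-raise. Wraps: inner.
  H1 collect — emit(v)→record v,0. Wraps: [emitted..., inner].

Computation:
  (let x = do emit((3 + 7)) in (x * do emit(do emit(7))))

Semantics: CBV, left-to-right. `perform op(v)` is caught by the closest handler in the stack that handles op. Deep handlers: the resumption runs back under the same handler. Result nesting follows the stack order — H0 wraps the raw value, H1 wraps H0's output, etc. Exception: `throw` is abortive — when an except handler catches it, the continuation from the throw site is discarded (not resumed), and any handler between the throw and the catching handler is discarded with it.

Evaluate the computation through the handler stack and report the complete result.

Working:
emit(10) @ H1 ⇒ out+=10
emit(7) @ H1 ⇒ out+=7
emit(0) @ H1 ⇒ out+=0
H0 returns 0
H1 returns [10, 7, 0, 0]
= [10, 7, 0, 0]

Answer: [10, 7, 0, 0]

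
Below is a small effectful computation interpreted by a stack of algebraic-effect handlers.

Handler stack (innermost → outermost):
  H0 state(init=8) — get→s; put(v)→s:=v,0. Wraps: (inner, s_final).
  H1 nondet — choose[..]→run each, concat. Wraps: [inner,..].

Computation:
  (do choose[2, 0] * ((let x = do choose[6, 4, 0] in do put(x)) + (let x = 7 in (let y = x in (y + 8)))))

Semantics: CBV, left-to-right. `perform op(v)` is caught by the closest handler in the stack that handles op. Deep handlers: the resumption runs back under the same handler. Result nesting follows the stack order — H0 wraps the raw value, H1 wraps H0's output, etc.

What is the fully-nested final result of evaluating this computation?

Answer: [(30, 6), (30, 4), (30, 0), (0, 6), (0, 4), (0, 0)]

Evaluation trace:
choose[2, 0] @ H1
  branch[0] choose=2:
    choose[6, 4, 0] @ H1
      branch[0] choose=6:
        put(6) @ H0 ⇒ s:=6
        H0 returns (30, 6)
        H1 returns [(30, 6)]
      branch[1] choose=4:
        put(4) @ H0 ⇒ s:=4
        H0 returns (30, 4)
        H1 returns [(30, 4)]
      branch[2] choose=0:
        put(0) @ H0 ⇒ s:=0
        H0 returns (30, 0)
        H1 returns [(30, 0)]
  branch[1] choose=0:
    choose[6, 4, 0] @ H1
      branch[0] choose=6:
        put(6) @ H0 ⇒ s:=6
        H0 returns (0, 6)
        H1 returns [(0, 6)]
      branch[1] choose=4:
        put(4) @ H0 ⇒ s:=4
        H0 returns (0, 4)
        H1 returns [(0, 4)]
      branch[2] choose=0:
        put(0) @ H0 ⇒ s:=0
        H0 returns (0, 0)
        H1 returns [(0, 0)]
= [(30, 6), (30, 4), (30, 0), (0, 6), (0, 4), (0, 0)]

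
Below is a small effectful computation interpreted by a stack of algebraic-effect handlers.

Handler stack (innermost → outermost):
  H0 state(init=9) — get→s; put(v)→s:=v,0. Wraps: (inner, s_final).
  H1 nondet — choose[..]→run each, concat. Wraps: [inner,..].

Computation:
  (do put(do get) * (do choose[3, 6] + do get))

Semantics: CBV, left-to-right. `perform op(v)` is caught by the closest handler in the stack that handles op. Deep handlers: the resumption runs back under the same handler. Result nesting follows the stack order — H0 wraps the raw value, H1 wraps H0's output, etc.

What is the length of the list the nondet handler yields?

Working:
get @ H0 ⇒ 9
put(9) @ H0 ⇒ s:=9
choose[3, 6] @ H1
  branch[0] choose=3:
    get @ H0 ⇒ 9
    H0 returns (0, 9)
    H1 returns [(0, 9)]
  branch[1] choose=6:
    get @ H0 ⇒ 9
    H0 returns (0, 9)
    H1 returns [(0, 9)]
= [(0, 9), (0, 9)]

Answer: 2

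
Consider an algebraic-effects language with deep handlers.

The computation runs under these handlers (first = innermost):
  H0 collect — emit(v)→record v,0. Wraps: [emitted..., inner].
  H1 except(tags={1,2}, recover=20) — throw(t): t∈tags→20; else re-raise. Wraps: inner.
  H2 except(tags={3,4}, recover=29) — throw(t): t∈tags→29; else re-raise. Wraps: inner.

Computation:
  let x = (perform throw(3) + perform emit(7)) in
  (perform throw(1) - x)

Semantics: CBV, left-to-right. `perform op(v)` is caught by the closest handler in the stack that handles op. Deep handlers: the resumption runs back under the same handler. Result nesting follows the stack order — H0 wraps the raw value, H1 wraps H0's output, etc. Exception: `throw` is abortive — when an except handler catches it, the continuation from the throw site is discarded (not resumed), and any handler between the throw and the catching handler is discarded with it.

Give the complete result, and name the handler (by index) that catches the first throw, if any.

Answer: 29 ; first throw caught by: H2

Step-by-step:
throw(3) @ H1 re-raised
throw(3) @ H2 caught ⇒ 29
= 29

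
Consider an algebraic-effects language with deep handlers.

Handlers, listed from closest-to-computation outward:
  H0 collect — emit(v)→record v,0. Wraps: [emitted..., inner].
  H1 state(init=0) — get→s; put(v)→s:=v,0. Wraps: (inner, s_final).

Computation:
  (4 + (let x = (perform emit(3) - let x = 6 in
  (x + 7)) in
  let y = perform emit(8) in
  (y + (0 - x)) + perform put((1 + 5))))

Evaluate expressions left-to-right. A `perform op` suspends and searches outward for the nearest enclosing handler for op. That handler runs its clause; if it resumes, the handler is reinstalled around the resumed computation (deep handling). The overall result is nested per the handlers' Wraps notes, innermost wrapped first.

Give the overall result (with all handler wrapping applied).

Evaluation trace:
emit(3) @ H0 ⇒ out+=3
emit(8) @ H0 ⇒ out+=8
put(6) @ H1 ⇒ s:=6
H0 returns [3, 8, 17]
H1 returns ([3, 8, 17], 6)
= ([3, 8, 17], 6)

Answer: ([3, 8, 17], 6)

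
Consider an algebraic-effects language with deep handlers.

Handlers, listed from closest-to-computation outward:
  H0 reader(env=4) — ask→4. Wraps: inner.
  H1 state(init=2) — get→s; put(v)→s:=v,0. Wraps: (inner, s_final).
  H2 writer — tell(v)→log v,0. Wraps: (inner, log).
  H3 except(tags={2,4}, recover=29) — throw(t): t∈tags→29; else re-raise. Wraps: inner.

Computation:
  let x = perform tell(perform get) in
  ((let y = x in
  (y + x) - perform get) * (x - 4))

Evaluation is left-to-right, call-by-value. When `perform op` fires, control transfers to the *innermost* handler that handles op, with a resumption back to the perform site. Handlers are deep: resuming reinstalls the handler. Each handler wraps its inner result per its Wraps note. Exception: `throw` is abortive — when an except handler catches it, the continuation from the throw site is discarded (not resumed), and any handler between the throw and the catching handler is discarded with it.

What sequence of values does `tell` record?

Working:
get @ H1 ⇒ 2
tell(2) @ H2 ⇒ log+=2
get @ H1 ⇒ 2
H0 returns 8
H1 returns (8, 2)
H2 returns ((8, 2), (2))
H3 returns ((8, 2), (2))
= ((8, 2), (2))

Answer: (2)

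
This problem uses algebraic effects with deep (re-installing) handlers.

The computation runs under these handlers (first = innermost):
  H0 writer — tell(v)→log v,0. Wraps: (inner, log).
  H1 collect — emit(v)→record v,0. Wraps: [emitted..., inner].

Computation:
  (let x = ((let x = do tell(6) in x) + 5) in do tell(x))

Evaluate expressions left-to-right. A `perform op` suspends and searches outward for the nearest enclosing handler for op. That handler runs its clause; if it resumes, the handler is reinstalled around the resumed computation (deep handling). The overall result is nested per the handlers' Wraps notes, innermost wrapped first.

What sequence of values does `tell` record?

Answer: (6, 5)

Evaluation trace:
tell(6) @ H0 ⇒ log+=6
tell(5) @ H0 ⇒ log+=5
H0 returns (0, (6, 5))
H1 returns [(0, (6, 5))]
= [(0, (6, 5))]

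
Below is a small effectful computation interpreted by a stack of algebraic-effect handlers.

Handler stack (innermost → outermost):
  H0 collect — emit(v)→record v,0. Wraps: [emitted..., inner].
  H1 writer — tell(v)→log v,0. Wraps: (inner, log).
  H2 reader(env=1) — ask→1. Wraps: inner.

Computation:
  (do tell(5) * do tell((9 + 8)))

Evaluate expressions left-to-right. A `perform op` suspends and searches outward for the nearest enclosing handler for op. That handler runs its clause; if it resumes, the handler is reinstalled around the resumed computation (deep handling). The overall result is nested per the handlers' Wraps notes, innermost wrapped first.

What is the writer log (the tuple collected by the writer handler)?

Answer: (5, 17)

Evaluation trace:
tell(5) @ H1 ⇒ log+=5
tell(17) @ H1 ⇒ log+=17
H0 returns [0]
H1 returns ([0], (5, 17))
H2 returns ([0], (5, 17))
= ([0], (5, 17))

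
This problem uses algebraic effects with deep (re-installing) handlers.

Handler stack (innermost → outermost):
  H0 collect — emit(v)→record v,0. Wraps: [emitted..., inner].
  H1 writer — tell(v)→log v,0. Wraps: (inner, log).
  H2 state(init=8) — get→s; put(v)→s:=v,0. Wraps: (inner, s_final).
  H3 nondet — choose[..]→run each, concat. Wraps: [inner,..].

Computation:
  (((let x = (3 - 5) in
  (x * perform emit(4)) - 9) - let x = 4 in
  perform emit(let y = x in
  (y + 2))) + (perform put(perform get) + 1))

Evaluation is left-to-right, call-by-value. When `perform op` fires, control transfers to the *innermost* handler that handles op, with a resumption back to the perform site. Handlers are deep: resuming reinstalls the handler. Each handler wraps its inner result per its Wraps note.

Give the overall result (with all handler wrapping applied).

Answer: [(([4, 6, -8], ()), 8)]

Working:
emit(4) @ H0 ⇒ out+=4
emit(6) @ H0 ⇒ out+=6
get @ H2 ⇒ 8
put(8) @ H2 ⇒ s:=8
H0 returns [4, 6, -8]
H1 returns ([4, 6, -8], ())
H2 returns (([4, 6, -8], ()), 8)
H3 returns [(([4, 6, -8], ()), 8)]
= [(([4, 6, -8], ()), 8)]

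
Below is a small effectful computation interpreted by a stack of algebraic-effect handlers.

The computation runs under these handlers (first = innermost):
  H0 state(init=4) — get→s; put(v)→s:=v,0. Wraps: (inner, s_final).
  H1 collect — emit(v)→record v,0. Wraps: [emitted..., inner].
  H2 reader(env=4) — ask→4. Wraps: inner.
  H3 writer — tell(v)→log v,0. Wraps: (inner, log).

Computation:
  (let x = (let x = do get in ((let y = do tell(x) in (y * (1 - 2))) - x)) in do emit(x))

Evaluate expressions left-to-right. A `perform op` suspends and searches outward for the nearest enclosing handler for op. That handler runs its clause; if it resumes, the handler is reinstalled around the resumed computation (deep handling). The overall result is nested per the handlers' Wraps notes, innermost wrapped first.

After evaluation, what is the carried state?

Step-by-step:
get @ H0 ⇒ 4
tell(4) @ H3 ⇒ log+=4
emit(-4) @ H1 ⇒ out+=-4
H0 returns (0, 4)
H1 returns [-4, (0, 4)]
H2 returns [-4, (0, 4)]
H3 returns ([-4, (0, 4)], (4))
= ([-4, (0, 4)], (4))

Answer: 4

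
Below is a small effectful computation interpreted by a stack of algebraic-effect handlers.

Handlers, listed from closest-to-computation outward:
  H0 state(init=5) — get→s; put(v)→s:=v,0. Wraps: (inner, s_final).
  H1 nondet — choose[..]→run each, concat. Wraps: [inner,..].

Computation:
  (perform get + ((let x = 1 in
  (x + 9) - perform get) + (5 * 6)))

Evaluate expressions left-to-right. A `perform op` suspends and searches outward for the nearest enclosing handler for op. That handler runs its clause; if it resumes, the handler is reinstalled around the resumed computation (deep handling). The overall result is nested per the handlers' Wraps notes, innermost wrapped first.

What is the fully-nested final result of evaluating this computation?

Answer: [(40, 5)]

Evaluation trace:
get @ H0 ⇒ 5
get @ H0 ⇒ 5
H0 returns (40, 5)
H1 returns [(40, 5)]
= [(40, 5)]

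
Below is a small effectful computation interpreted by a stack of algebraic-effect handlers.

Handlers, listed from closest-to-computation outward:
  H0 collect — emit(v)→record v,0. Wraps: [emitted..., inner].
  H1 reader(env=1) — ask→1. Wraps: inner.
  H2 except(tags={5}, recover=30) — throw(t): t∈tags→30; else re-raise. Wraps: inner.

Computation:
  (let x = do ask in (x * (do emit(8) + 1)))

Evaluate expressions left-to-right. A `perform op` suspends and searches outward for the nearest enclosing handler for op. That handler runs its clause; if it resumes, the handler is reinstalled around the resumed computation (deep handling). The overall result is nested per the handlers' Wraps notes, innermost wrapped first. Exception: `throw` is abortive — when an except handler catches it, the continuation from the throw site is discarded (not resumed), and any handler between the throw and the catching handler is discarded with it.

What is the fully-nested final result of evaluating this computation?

Step-by-step:
ask @ H1 ⇒ 1
emit(8) @ H0 ⇒ out+=8
H0 returns [8, 1]
H1 returns [8, 1]
H2 returns [8, 1]
= [8, 1]

Answer: [8, 1]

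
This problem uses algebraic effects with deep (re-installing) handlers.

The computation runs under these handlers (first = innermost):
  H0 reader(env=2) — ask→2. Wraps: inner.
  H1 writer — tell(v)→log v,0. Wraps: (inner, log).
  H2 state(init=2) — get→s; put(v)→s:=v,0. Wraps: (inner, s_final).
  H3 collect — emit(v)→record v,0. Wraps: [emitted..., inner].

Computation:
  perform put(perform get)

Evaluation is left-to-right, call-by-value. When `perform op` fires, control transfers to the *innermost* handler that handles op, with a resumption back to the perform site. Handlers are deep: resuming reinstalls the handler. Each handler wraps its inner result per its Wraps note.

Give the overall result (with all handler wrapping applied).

Working:
get @ H2 ⇒ 2
put(2) @ H2 ⇒ s:=2
H0 returns 0
H1 returns (0, ())
H2 returns ((0, ()), 2)
H3 returns [((0, ()), 2)]
= [((0, ()), 2)]

Answer: [((0, ()), 2)]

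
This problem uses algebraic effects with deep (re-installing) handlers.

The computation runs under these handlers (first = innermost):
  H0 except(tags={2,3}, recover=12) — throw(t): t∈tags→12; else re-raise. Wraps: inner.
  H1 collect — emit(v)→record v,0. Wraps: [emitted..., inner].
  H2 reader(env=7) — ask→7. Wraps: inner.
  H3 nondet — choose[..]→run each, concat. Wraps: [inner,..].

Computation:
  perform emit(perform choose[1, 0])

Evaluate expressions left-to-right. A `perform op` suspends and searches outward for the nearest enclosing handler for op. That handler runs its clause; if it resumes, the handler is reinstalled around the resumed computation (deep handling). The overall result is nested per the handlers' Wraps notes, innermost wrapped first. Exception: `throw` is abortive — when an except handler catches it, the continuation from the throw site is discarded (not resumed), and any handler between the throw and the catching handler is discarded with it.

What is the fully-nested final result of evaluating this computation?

Evaluation trace:
choose[1, 0] @ H3
  branch[0] choose=1:
    emit(1) @ H1 ⇒ out+=1
    H0 returns 0
    H1 returns [1, 0]
    H2 returns [1, 0]
    H3 returns [[1, 0]]
  branch[1] choose=0:
    emit(0) @ H1 ⇒ out+=0
    H0 returns 0
    H1 returns [0, 0]
    H2 returns [0, 0]
    H3 returns [[0, 0]]
= [[1, 0], [0, 0]]

Answer: [[1, 0], [0, 0]]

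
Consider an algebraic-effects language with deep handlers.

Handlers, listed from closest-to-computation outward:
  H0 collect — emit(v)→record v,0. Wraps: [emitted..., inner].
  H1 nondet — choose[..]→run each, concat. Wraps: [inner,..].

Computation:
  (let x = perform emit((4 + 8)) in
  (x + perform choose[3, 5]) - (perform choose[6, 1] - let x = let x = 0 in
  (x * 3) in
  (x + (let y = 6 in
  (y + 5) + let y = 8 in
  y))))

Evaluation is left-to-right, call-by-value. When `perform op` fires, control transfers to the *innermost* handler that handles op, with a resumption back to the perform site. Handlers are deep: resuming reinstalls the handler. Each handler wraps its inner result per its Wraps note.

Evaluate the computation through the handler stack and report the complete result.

Answer: [[12, 16], [12, 21], [12, 18], [12, 23]]

Step-by-step:
emit(12) @ H0 ⇒ out+=12
choose[3, 5] @ H1
  branch[0] choose=3:
    choose[6, 1] @ H1
      branch[0] choose=6:
        H0 returns [12, 16]
        H1 returns [[12, 16]]
      branch[1] choose=1:
        H0 returns [12, 21]
        H1 returns [[12, 21]]
  branch[1] choose=5:
    choose[6, 1] @ H1
      branch[0] choose=6:
        H0 returns [12, 18]
        H1 returns [[12, 18]]
      branch[1] choose=1:
        H0 returns [12, 23]
        H1 returns [[12, 23]]
= [[12, 16], [12, 21], [12, 18], [12, 23]]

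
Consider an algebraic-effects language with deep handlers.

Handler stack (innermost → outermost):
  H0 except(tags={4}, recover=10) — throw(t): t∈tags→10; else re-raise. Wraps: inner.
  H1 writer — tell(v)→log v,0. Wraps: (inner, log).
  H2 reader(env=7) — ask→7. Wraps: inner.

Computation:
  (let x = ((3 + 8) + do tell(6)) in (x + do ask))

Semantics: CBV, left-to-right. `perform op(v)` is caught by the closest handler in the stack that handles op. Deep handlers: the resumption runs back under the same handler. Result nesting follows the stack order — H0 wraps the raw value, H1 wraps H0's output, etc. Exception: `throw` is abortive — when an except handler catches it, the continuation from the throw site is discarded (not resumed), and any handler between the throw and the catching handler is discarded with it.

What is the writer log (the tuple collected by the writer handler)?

Answer: (6)

Working:
tell(6) @ H1 ⇒ log+=6
ask @ H2 ⇒ 7
H0 returns 18
H1 returns (18, (6))
H2 returns (18, (6))
= (18, (6))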